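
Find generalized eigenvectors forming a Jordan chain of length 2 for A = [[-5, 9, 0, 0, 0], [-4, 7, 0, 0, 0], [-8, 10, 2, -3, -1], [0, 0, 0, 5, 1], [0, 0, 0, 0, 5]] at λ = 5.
We seek v_1 ∈ ker((A - 5I)^2) \ ker(A - 5I), then set v_{i+1} = (A - 5I) v_i.

One such chain is v_1 = [[0, 0, 0, 0, 1]]^T, v_2 = [[0, 0, -1, 1, 0]]^T. Check: (A - 5I) v_2 = [[0, 0, 0, 0, 0]]^T = 0.

v_1 = [[0, 0, 0, 0, 1]]^T, v_2 = [[0, 0, -1, 1, 0]]^T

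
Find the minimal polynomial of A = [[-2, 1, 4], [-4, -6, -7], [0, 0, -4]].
The characteristic polynomial factors as (x + 4)^3. The minimal polynomial is ∏(x - λ)^{k_λ} where k_λ is the size of the largest Jordan block at λ.

For λ = -4: rank(A + 4I) = 2, and the largest Jordan block has size 3 (the smallest k with rank((A + 4I)^k) = rank((A + 4I)^(k+1))).

So m_A(x) = (x + 4)^3.

m_A(x) = (x + 4)^3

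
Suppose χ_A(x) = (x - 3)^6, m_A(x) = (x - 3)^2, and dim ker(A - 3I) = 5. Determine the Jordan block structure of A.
λ = 3: algebraic multiplicity 6 (exponent in χ_A), largest block size 2 (exponent in m_A), 5 blocks (geometric multiplicity). These force block sizes [2, 1, 1, 1, 1].

Jordan blocks: (3, 2), (3, 1), (3, 1), (3, 1), (3, 1)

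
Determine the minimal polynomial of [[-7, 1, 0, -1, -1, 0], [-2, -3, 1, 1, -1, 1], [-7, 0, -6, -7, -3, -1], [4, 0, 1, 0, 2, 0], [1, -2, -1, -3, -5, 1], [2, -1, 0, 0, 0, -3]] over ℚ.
m_A(x) = (x + 4)^3

The characteristic polynomial factors as (x + 4)^6. The minimal polynomial is ∏(x - λ)^{k_λ} where k_λ is the size of the largest Jordan block at λ.

For λ = -4: rank(A + 4I) = 4, and the largest Jordan block has size 3 (the smallest k with rank((A + 4I)^k) = rank((A + 4I)^(k+1))).

So m_A(x) = (x + 4)^3.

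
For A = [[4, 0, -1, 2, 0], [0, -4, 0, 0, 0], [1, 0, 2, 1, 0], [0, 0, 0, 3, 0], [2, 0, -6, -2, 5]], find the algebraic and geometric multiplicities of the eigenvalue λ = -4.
algebraic multiplicity 1, geometric multiplicity 1

The characteristic polynomial is (x - 5)(x - 3)^3(x + 4), so the factor x + 4 appears with exponent 1: the algebraic multiplicity is 1.

rank(A + 4I) = 4, so the eigenspace has dimension 5 - 4 = 1: the geometric multiplicity is 1.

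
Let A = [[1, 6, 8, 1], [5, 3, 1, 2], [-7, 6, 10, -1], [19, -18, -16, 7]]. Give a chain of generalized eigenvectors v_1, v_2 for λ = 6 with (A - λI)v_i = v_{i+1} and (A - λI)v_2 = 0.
v_1 = [[1, 1, 0, 0]]^T, v_2 = [[1, 2, -1, 1]]^T

We seek v_1 ∈ ker((A - 6I)^2) \ ker(A - 6I), then set v_{i+1} = (A - 6I) v_i.

One such chain is v_1 = [[1, 1, 0, 0]]^T, v_2 = [[1, 2, -1, 1]]^T. Check: (A - 6I) v_2 = [[0, 0, 0, 0]]^T = 0.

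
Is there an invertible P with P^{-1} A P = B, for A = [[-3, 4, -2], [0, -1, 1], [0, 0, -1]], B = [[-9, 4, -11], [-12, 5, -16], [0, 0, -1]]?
Two matrices over a field are similar if and only if they have the same invariant factors.

Both A and B have characteristic polynomial (x + 1)^2(x + 3) and minimal polynomial (x + 1)^2(x + 3). Computing further, both have invariant factors (x + 1)^2(x + 3). Hence A and B are similar.

Yes.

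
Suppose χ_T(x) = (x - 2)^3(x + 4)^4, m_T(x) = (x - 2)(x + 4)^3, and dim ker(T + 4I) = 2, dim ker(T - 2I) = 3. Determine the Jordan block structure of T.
λ = -4: algebraic multiplicity 4 (exponent in χ_T), largest block size 3 (exponent in m_T), 2 blocks (geometric multiplicity). These force block sizes [3, 1].
λ = 2: algebraic multiplicity 3 (exponent in χ_T), largest block size 1 (exponent in m_T), 3 blocks (geometric multiplicity). These force block sizes [1, 1, 1].

Jordan blocks: (-4, 3), (-4, 1), (2, 1), (2, 1), (2, 1)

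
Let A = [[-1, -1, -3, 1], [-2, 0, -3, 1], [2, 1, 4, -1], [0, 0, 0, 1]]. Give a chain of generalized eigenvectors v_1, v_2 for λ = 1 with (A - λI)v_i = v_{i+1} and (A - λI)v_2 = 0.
We seek v_1 ∈ ker((A - I)^2) \ ker(A - I), then set v_{i+1} = (A - I) v_i.

One such chain is v_1 = [[-3, -3, 2, -2]]^T, v_2 = [[1, 1, -1, 0]]^T. Check: (A - I) v_2 = [[0, 0, 0, 0]]^T = 0.

v_1 = [[-3, -3, 2, -2]]^T, v_2 = [[1, 1, -1, 0]]^T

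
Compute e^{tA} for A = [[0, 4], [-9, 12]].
e^{tA} = [[(1 - 6*t)*e^{6*t}, 4*t*e^{6*t}], [-9*t*e^{6*t}, (6*t + 1)*e^{6*t}]]

A has Jordan form J = [[6, 1], [0, 6]] with A = PJP^{-1}, so e^{tA} = P e^{tJ} P^{-1}.

For a Jordan block J_k(λ), e^{tJ_k(λ)} = e^{λt} · (I + tN + t^2 N^2/2! + ... + t^{k-1} N^{k-1}/(k-1)!) where N is the nilpotent superdiagonal part.

Assembling the blocks and conjugating back gives the entries of e^{tA} as shown above.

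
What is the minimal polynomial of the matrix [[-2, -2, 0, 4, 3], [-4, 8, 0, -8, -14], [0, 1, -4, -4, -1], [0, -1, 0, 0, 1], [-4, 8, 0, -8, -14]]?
The characteristic polynomial factors as x^2(x + 4)^3. The minimal polynomial is ∏(x - λ)^{k_λ} where k_λ is the size of the largest Jordan block at λ.

For λ = -4: rank(A + 4I) = 3, and the largest Jordan block has size 2 (the smallest k with rank((A + 4I)^k) = rank((A + 4I)^(k+1))).
For λ = 0: rank(A) = 4, and the largest Jordan block has size 2 (the smallest k with rank(A^k) = rank(A^(k+1))).

So m_A(x) = x^2(x + 4)^2.

m_A(x) = x^2(x + 4)^2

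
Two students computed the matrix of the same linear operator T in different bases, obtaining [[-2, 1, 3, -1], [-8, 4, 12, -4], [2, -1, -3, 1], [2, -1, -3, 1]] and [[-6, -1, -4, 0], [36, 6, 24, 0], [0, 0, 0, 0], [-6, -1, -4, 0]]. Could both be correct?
Yes.

Two matrices over a field are similar if and only if they have the same invariant factors.

Both A and B have characteristic polynomial x^4 and minimal polynomial x^2. Computing further, both have invariant factors x, x, x^2. Hence A and B are similar.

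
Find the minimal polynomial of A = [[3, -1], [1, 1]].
The characteristic polynomial factors as (x - 2)^2. The minimal polynomial is ∏(x - λ)^{k_λ} where k_λ is the size of the largest Jordan block at λ.

For λ = 2: rank(A - 2I) = 1, and the largest Jordan block has size 2 (the smallest k with rank((A - 2I)^k) = rank((A - 2I)^(k+1))).

So m_A(x) = (x - 2)^2.

m_A(x) = (x - 2)^2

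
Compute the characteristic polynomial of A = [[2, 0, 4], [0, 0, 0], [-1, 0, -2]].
χ_A(x) = x^3

xI - A = [[x - 2, 0, -4], [0, x, 0], [1, 0, x + 2]].

Expanding det(xI - A) along the first row:
det(xI - A) = + (x - 2)·det([[x, 0], [0, x + 2]]) - (0)·det([[0, 0], [1, x + 2]]) + (-4)·det([[0, x], [1, 0]]).

Evaluating gives χ_A(x) = x^3.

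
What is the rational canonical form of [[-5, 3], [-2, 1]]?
The invariant factors of A (the non-unit diagonal entries of the Smith normal form of xI - A over ℚ[x]) are x^2 + 4x + 1, each dividing the next. The characteristic polynomial is their product, x^2 + 4x + 1.

The rational canonical form is the block-diagonal matrix of companion matrices C(f_i):
R = [[0, -1], [1, -4]].

Note the characteristic polynomial does not split into linear factors over ℚ, so A has no Jordan form over ℚ; the rational canonical form exists over any field.

R = [[0, -1], [1, -4]]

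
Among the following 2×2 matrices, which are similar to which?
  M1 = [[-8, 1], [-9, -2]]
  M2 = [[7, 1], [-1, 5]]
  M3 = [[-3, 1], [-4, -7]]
2 classes: {M1, M3}, {M2}

Characteristic polynomials: χ_{M1} = (x + 5)^2, χ_{M2} = (x - 6)^2, χ_{M3} = (x + 5)^2.

{M1, M3}: invariant factors (x + 5)^2.

{M2}: invariant factors (x - 6)^2.

Matrices are similar if and only if their invariant-factor lists agree; the partition into similarity classes is {M1, M3}, {M2}.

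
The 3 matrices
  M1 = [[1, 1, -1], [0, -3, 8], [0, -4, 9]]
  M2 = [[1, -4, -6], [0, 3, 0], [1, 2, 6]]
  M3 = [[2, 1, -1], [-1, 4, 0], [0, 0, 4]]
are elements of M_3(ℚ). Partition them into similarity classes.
3 classes: {M1}, {M2}, {M3}

Characteristic polynomials: χ_{M1} = (x - 5)(x - 1)^2, χ_{M2} = (x - 4)(x - 3)^2, χ_{M3} = (x - 4)(x - 3)^2.

{M1}: invariant factors (x - 5)(x - 1)^2.

{M2}: invariant factors x - 3, (x - 4)(x - 3).

{M3}: invariant factors (x - 4)(x - 3)^2.

Matrices are similar if and only if their invariant-factor lists agree; the partition into similarity classes is {M1}, {M2}, {M3}.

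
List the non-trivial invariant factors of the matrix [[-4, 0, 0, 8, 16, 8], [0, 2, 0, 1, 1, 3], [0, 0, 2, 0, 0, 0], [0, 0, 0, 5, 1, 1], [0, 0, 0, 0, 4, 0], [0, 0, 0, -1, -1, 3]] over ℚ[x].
(x - 4)(x - 2), (x - 4)^2(x - 2)(x + 4)

The Jordan structure of A has elementary divisors (x + 4), (x - 2), (x - 2), (x - 4)^2, (x - 4). Arranging the block sizes at each eigenvalue in decreasing order and taking row products gives the invariant factors.

Invariant factors (smallest first, each dividing the next): (x - 4)(x - 2), (x - 4)^2(x - 2)(x + 4).

Check: the last factor (x - 4)^2(x - 2)(x + 4) is the minimal polynomial, and the product (x - 4)^3(x - 2)^2(x + 4) is the characteristic polynomial.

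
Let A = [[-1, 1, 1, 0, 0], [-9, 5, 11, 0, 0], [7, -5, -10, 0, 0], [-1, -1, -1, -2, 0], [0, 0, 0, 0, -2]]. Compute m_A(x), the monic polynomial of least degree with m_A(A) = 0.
m_A(x) = (x + 2)^3

The characteristic polynomial factors as (x + 2)^5. The minimal polynomial is ∏(x - λ)^{k_λ} where k_λ is the size of the largest Jordan block at λ.

For λ = -2: rank(A + 2I) = 2, and the largest Jordan block has size 3 (the smallest k with rank((A + 2I)^k) = rank((A + 2I)^(k+1))).

So m_A(x) = (x + 2)^3.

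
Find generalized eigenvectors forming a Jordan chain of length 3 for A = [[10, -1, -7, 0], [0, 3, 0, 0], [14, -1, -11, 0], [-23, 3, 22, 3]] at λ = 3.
We seek v_1 ∈ ker((A - 3I)^3) \ ker((A - 3I)^2), then set v_{i+1} = (A - 3I) v_i.

One such chain is v_1 = [[0, 1, 0, 0]]^T, v_2 = [[-1, 0, -1, 3]]^T, v_3 = [[0, 0, 0, 1]]^T. Check: (A - 3I) v_3 = [[0, 0, 0, 0]]^T = 0.

v_1 = [[0, 1, 0, 0]]^T, v_2 = [[-1, 0, -1, 3]]^T, v_3 = [[0, 0, 0, 1]]^T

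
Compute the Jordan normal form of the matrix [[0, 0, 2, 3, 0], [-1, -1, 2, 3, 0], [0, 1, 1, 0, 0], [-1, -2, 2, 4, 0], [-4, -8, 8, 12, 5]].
J = [[1, 1, 0, 0, 0], [0, 1, 1, 0, 0], [0, 0, 1, 0, 0], [0, 0, 0, 1, 0], [0, 0, 0, 0, 5]]

The characteristic polynomial is det(xI - A) = (x - 5)(x - 1)^4, so the eigenvalues are 1 (algebraic multiplicity 4), 5 (algebraic multiplicity 1).

For λ = 1: rank(A - I) = 3, rank((A - I)^2) = 2, rank((A - I)^3) = 1. The eigenspace has dimension 5 - 3 = 2, so there are 2 Jordan blocks; the rank sequence gives block sizes [3, 1].

For λ = 5: algebraic multiplicity 1 gives one 1×1 block.

Assembling the blocks gives the Jordan form J above.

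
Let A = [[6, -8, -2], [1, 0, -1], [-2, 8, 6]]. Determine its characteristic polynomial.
xI - A = [[x - 6, 8, 2], [-1, x, 1], [2, -8, x - 6]].

Expanding det(xI - A) along the first row:
det(xI - A) = + (x - 6)·det([[x, 1], [-8, x - 6]]) - (8)·det([[-1, 1], [2, x - 6]]) + (2)·det([[-1, x], [2, -8]]).

Evaluating gives χ_A(x) = x^3 - 12x^2 + 48x - 64 = (x - 4)^3.

χ_A(x) = (x - 4)^3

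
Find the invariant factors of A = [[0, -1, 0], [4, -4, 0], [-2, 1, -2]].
The Jordan structure of A has elementary divisors (x + 2)^2, (x + 2). Arranging the block sizes at each eigenvalue in decreasing order and taking row products gives the invariant factors.

Invariant factors (smallest first, each dividing the next): x + 2, (x + 2)^2.

Check: the last factor (x + 2)^2 is the minimal polynomial, and the product (x + 2)^3 is the characteristic polynomial.

x + 2, (x + 2)^2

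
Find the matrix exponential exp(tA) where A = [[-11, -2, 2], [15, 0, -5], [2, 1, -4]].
A has Jordan form J = [[-5, 1, 0], [0, -5, 1], [0, 0, -5]] with A = PJP^{-1}, so e^{tA} = P e^{tJ} P^{-1}.

For a Jordan block J_k(λ), e^{tJ_k(λ)} = e^{λt} · (I + tN + t^2 N^2/2! + ... + t^{k-1} N^{k-1}/(k-1)!) where N is the nilpotent superdiagonal part.

Assembling the blocks and conjugating back gives the entries of e^{tA} as shown above.

e^{tA} = [[(5*t^2 - 6*t + 1)*e^{-5*t}, 2*t*(t - 1)*e^{-5*t}, 2*t*e^{-5*t}], [5*t*(6 - 5*t)*e^{-5*t}/2, (-5*t^2 + 5*t + 1)*e^{-5*t}, -5*t*e^{-5*t}], [t*(5*t + 4)*e^{-5*t}/2, t*(t + 1)*e^{-5*t}, (t + 1)*e^{-5*t}]]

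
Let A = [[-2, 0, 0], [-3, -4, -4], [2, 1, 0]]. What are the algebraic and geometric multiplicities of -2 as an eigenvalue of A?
algebraic multiplicity 3, geometric multiplicity 1

The characteristic polynomial is (x + 2)^3, so the factor x + 2 appears with exponent 3: the algebraic multiplicity is 3.

rank(A + 2I) = 2, so the eigenspace has dimension 3 - 2 = 1: the geometric multiplicity is 1.

Since 1 < 3, A is not diagonalizable.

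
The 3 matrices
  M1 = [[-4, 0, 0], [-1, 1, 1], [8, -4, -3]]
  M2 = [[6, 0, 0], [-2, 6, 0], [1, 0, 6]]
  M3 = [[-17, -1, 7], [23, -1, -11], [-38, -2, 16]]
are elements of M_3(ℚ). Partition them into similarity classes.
Characteristic polynomials: χ_{M1} = (x + 1)^2(x + 4), χ_{M2} = (x - 6)^3, χ_{M3} = (x - 2)(x + 2)^2.

{M1}: invariant factors (x + 1)^2(x + 4).

{M2}: invariant factors x - 6, (x - 6)^2.

{M3}: invariant factors (x - 2)(x + 2)^2.

Matrices are similar if and only if their invariant-factor lists agree; the partition into similarity classes is {M1}, {M2}, {M3}.

3 classes: {M1}, {M2}, {M3}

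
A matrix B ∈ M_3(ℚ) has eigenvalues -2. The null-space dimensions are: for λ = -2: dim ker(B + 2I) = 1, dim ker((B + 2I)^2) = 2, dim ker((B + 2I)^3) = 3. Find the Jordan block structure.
λ = -2: successive nullity increments [1, 1, 1] count blocks of size ≥ k; block sizes are [3].

Jordan blocks: (-2, 3)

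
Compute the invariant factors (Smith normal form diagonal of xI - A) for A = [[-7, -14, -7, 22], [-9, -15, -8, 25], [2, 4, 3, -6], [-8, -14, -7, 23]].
The Jordan structure of A has elementary divisors (x - 1)^2, (x - 1)^2. Arranging the block sizes at each eigenvalue in decreasing order and taking row products gives the invariant factors.

Invariant factors (smallest first, each dividing the next): (x - 1)^2, (x - 1)^2.

Check: the last factor (x - 1)^2 is the minimal polynomial, and the product (x - 1)^4 is the characteristic polynomial.

(x - 1)^2, (x - 1)^2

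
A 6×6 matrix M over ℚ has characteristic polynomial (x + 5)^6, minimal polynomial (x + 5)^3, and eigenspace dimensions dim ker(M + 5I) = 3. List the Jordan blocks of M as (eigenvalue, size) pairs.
λ = -5: algebraic multiplicity 6 (exponent in χ_M), largest block size 3 (exponent in m_M), 3 blocks (geometric multiplicity). These force block sizes [3, 2, 1].

Jordan blocks: (-5, 3), (-5, 2), (-5, 1)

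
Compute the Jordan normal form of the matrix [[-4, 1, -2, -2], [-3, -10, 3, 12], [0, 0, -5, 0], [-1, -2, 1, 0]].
The characteristic polynomial is det(xI - A) = (x + 4)(x + 5)^3, so the eigenvalues are -5 (algebraic multiplicity 3), -4 (algebraic multiplicity 1).

For λ = -5: rank(A + 5I) = 3, rank((A + 5I)^2) = 2, rank((A + 5I)^3) = 1. The eigenspace has dimension 4 - 3 = 1, so there is 1 Jordan block; the rank sequence gives block sizes [3].

For λ = -4: algebraic multiplicity 1 gives one 1×1 block.

Assembling the blocks gives the Jordan form J above.

J = [[-5, 1, 0, 0], [0, -5, 1, 0], [0, 0, -5, 0], [0, 0, 0, -4]]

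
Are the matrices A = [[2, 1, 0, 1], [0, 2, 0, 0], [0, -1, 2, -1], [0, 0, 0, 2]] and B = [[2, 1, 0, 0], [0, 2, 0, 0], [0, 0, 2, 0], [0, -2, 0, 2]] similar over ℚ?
Two matrices over a field are similar if and only if they have the same invariant factors.

Both A and B have characteristic polynomial (x - 2)^4 and minimal polynomial (x - 2)^2. Computing further, both have invariant factors x - 2, x - 2, (x - 2)^2. Hence A and B are similar.

Yes.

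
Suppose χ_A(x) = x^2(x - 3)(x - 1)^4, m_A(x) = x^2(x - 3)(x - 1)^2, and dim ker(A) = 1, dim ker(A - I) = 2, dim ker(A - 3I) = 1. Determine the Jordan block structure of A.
Jordan blocks: (0, 2), (1, 2), (1, 2), (3, 1)

λ = 0: algebraic multiplicity 2 (exponent in χ_A), largest block size 2 (exponent in m_A), 1 block (geometric multiplicity). This forces block sizes [2].
λ = 1: algebraic multiplicity 4 (exponent in χ_A), largest block size 2 (exponent in m_A), 2 blocks (geometric multiplicity). These force block sizes [2, 2].
λ = 3: algebraic multiplicity 1 (exponent in χ_A), largest block size 1 (exponent in m_A), 1 block (geometric multiplicity). This forces block sizes [1].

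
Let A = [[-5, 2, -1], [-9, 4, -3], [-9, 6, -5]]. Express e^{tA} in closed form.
e^{tA} = [[(1 - 3*t)*e^{-2*t}, 2*t*e^{-2*t}, -t*e^{-2*t}], [-9*t*e^{-2*t}, (6*t + 1)*e^{-2*t}, -3*t*e^{-2*t}], [-9*t*e^{-2*t}, 6*t*e^{-2*t}, (1 - 3*t)*e^{-2*t}]]

A has Jordan form J = [[-2, 1, 0], [0, -2, 0], [0, 0, -2]] with A = PJP^{-1}, so e^{tA} = P e^{tJ} P^{-1}.

For a Jordan block J_k(λ), e^{tJ_k(λ)} = e^{λt} · (I + tN + t^2 N^2/2! + ... + t^{k-1} N^{k-1}/(k-1)!) where N is the nilpotent superdiagonal part.

Assembling the blocks and conjugating back gives the entries of e^{tA} as shown above.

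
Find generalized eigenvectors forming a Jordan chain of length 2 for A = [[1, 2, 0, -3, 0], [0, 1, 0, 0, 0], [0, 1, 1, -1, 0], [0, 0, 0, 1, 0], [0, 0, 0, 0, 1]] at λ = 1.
We seek v_1 ∈ ker((A - I)^2) \ ker(A - I), then set v_{i+1} = (A - I) v_i.

One such chain is v_1 = [[0, 1, 0, 0, 0]]^T, v_2 = [[2, 0, 1, 0, 0]]^T. Check: (A - I) v_2 = [[0, 0, 0, 0, 0]]^T = 0.

v_1 = [[0, 1, 0, 0, 0]]^T, v_2 = [[2, 0, 1, 0, 0]]^T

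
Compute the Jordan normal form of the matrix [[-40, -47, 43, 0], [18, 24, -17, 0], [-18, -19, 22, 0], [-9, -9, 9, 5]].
J = [[-4, 0, 0, 0], [0, 5, 1, 0], [0, 0, 5, 0], [0, 0, 0, 5]]

The characteristic polynomial is det(xI - A) = (x - 5)^3(x + 4), so the eigenvalues are -4 (algebraic multiplicity 1), 5 (algebraic multiplicity 3).

For λ = -4: algebraic multiplicity 1 gives one 1×1 block.

For λ = 5: rank(A - 5I) = 2, rank((A - 5I)^2) = 1. The eigenspace has dimension 4 - 2 = 2, so there are 2 Jordan blocks; the rank sequence gives block sizes [2, 1].

Assembling the blocks gives the Jordan form J above.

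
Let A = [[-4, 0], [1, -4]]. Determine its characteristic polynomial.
xI - A = [[x + 4, 0], [-1, x + 4]].

Expanding det(xI - A) along the first row:
det(xI - A) = + (x + 4)·det([[x + 4]]) - (0)·det([[-1]]).

Evaluating gives χ_A(x) = x^2 + 8x + 16 = (x + 4)^2.

χ_A(x) = (x + 4)^2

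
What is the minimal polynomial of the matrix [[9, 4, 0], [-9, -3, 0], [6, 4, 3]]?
m_A(x) = (x - 3)^2

The characteristic polynomial factors as (x - 3)^3. The minimal polynomial is ∏(x - λ)^{k_λ} where k_λ is the size of the largest Jordan block at λ.

For λ = 3: rank(A - 3I) = 1, and the largest Jordan block has size 2 (the smallest k with rank((A - 3I)^k) = rank((A - 3I)^(k+1))).

So m_A(x) = (x - 3)^2.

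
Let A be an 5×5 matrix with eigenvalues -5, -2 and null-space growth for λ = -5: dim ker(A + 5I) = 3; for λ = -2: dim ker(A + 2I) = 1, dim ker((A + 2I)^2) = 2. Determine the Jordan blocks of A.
λ = -5: successive nullity increments [3] count blocks of size ≥ k; block sizes are [1, 1, 1].
λ = -2: successive nullity increments [1, 1] count blocks of size ≥ k; block sizes are [2].

Jordan blocks: (-5, 1), (-5, 1), (-5, 1), (-2, 2)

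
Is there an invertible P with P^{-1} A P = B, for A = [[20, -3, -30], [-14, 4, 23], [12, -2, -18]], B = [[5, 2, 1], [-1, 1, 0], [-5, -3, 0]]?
Yes.

Two matrices over a field are similar if and only if they have the same invariant factors.

Both A and B have characteristic polynomial (x - 2)^3 and minimal polynomial (x - 2)^3. Computing further, both have invariant factors (x - 2)^3. Hence A and B are similar.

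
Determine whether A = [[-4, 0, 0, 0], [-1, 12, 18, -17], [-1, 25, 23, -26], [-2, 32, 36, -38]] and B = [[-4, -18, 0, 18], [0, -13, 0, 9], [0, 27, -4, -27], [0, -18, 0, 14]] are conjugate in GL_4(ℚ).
No.

Both have characteristic polynomial (x - 5)(x + 4)^3, but the minimal polynomial of A is (x - 5)(x + 4)^2 while the minimal polynomial of B is (x - 5)(x + 4). The minimal polynomial is a similarity invariant, so A and B are not similar.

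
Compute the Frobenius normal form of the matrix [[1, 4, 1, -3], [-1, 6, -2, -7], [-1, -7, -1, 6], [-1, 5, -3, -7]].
R = [[0, 0, 0, -3], [1, 0, 0, -1], [0, 1, 0, 2], [0, 0, 1, -1]]

The invariant factors of A (the non-unit diagonal entries of the Smith normal form of xI - A over ℚ[x]) are (x + 1)(x^3 - 2x + 3), each dividing the next. The characteristic polynomial is their product, (x + 1)(x^3 - 2x + 3).

The rational canonical form is the block-diagonal matrix of companion matrices C(f_i):
R = [[0, 0, 0, -3], [1, 0, 0, -1], [0, 1, 0, 2], [0, 0, 1, -1]].

Note the characteristic polynomial does not split into linear factors over ℚ, so A has no Jordan form over ℚ; the rational canonical form exists over any field.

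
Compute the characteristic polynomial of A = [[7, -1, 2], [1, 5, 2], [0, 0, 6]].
χ_A(x) = (x - 6)^3

xI - A = [[x - 7, 1, -2], [-1, x - 5, -2], [0, 0, x - 6]].

Expanding det(xI - A) along the first row:
det(xI - A) = + (x - 7)·det([[x - 5, -2], [0, x - 6]]) - (1)·det([[-1, -2], [0, x - 6]]) + (-2)·det([[-1, x - 5], [0, 0]]).

Evaluating gives χ_A(x) = x^3 - 18x^2 + 108x - 216 = (x - 6)^3.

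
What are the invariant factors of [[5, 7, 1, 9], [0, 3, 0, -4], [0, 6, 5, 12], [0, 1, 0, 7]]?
x - 5, (x - 5)^3

The Jordan structure of A has elementary divisors (x - 5)^3, (x - 5). Arranging the block sizes at each eigenvalue in decreasing order and taking row products gives the invariant factors.

Invariant factors (smallest first, each dividing the next): x - 5, (x - 5)^3.

Check: the last factor (x - 5)^3 is the minimal polynomial, and the product (x - 5)^4 is the characteristic polynomial.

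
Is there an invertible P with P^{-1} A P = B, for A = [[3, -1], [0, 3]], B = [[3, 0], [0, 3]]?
Both have characteristic polynomial (x - 3)^2, but the minimal polynomial of A is (x - 3)^2 while the minimal polynomial of B is x - 3. The minimal polynomial is a similarity invariant, so A and B are not similar.

No.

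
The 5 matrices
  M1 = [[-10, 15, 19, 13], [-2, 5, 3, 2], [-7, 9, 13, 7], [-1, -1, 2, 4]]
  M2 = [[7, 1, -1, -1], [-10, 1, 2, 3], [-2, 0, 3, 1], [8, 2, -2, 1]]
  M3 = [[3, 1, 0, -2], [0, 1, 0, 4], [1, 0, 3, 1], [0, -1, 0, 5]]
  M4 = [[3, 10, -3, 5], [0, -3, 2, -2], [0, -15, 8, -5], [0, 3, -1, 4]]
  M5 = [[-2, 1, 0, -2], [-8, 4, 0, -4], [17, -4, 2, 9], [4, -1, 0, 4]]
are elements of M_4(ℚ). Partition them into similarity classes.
3 classes: {M1}, {M2, M3, M4}, {M5}

Characteristic polynomials: χ_{M1} = (x - 3)^4, χ_{M2} = (x - 3)^4, χ_{M3} = (x - 3)^4, χ_{M4} = (x - 3)^4, χ_{M5} = (x - 2)^4.

{M1}: invariant factors x - 3, (x - 3)^3.

{M2, M3, M4}: invariant factors (x - 3)^2, (x - 3)^2.

{M5}: invariant factors (x - 2)^2, (x - 2)^2.

Matrices are similar if and only if their invariant-factor lists agree; the partition into similarity classes is {M1}, {M2, M3, M4}, {M5}.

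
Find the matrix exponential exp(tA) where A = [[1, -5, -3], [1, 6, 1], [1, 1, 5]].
A has Jordan form J = [[4, 1, 0], [0, 4, 1], [0, 0, 4]] with A = PJP^{-1}, so e^{tA} = P e^{tJ} P^{-1}.

For a Jordan block J_k(λ), e^{tJ_k(λ)} = e^{λt} · (I + tN + t^2 N^2/2! + ... + t^{k-1} N^{k-1}/(k-1)!) where N is the nilpotent superdiagonal part.

Assembling the blocks and conjugating back gives the entries of e^{tA} as shown above.

e^{tA} = [[(t^2 - 6*t + 2)*e^{4*t}/2, t*(t - 5)*e^{4*t}, t*(t - 6)*e^{4*t}/2], [t*e^{4*t}, (2*t + 1)*e^{4*t}, t*e^{4*t}], [t*(2 - t)*e^{4*t}/2, t*(1 - t)*e^{4*t}, (-t^2/2 + t + 1)*e^{4*t}]]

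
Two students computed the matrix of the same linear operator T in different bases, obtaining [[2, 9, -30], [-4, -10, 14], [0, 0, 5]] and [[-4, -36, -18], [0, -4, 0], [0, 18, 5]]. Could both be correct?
No.

Both have characteristic polynomial (x - 5)(x + 4)^2, but the minimal polynomial of A is (x - 5)(x + 4)^2 while the minimal polynomial of B is (x - 5)(x + 4). The minimal polynomial is a similarity invariant, so A and B are not similar.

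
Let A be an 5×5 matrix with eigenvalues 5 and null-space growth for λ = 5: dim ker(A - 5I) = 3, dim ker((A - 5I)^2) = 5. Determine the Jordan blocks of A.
λ = 5: successive nullity increments [3, 2] count blocks of size ≥ k; block sizes are [2, 2, 1].

Jordan blocks: (5, 2), (5, 2), (5, 1)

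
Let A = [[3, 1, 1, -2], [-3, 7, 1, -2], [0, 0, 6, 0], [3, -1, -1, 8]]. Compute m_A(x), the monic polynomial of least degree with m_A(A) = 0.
m_A(x) = (x - 6)^2

The characteristic polynomial factors as (x - 6)^4. The minimal polynomial is ∏(x - λ)^{k_λ} where k_λ is the size of the largest Jordan block at λ.

For λ = 6: rank(A - 6I) = 1, and the largest Jordan block has size 2 (the smallest k with rank((A - 6I)^k) = rank((A - 6I)^(k+1))).

So m_A(x) = (x - 6)^2.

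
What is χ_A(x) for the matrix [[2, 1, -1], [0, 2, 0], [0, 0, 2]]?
xI - A = [[x - 2, -1, 1], [0, x - 2, 0], [0, 0, x - 2]].

Expanding det(xI - A) along the first row:
det(xI - A) = + (x - 2)·det([[x - 2, 0], [0, x - 2]]) - (-1)·det([[0, 0], [0, x - 2]]) + (1)·det([[0, x - 2], [0, 0]]).

Evaluating gives χ_A(x) = x^3 - 6x^2 + 12x - 8 = (x - 2)^3.

χ_A(x) = (x - 2)^3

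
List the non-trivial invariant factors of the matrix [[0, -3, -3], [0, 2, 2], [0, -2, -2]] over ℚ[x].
x, x^2

The Jordan structure of A has elementary divisors x^2, x. Arranging the block sizes at each eigenvalue in decreasing order and taking row products gives the invariant factors.

Invariant factors (smallest first, each dividing the next): x, x^2.

Check: the last factor x^2 is the minimal polynomial, and the product x^3 is the characteristic polynomial.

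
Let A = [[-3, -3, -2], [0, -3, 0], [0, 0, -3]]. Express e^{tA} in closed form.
A has Jordan form J = [[-3, 1, 0], [0, -3, 0], [0, 0, -3]] with A = PJP^{-1}, so e^{tA} = P e^{tJ} P^{-1}.

For a Jordan block J_k(λ), e^{tJ_k(λ)} = e^{λt} · (I + tN + t^2 N^2/2! + ... + t^{k-1} N^{k-1}/(k-1)!) where N is the nilpotent superdiagonal part.

Assembling the blocks and conjugating back gives the entries of e^{tA} as shown above.

e^{tA} = [[e^{-3*t}, -3*t*e^{-3*t}, -2*t*e^{-3*t}], [0, e^{-3*t}, 0], [0, 0, e^{-3*t}]]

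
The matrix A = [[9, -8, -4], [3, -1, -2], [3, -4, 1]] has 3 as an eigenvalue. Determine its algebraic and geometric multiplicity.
The characteristic polynomial is (x - 3)^3, so the factor x - 3 appears with exponent 3: the algebraic multiplicity is 3.

rank(A - 3I) = 1, so the eigenspace has dimension 3 - 1 = 2: the geometric multiplicity is 2.

Since 2 < 3, A is not diagonalizable.

algebraic multiplicity 3, geometric multiplicity 2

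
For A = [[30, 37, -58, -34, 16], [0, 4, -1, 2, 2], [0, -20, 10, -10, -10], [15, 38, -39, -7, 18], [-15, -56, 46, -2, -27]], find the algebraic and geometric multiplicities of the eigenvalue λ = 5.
The characteristic polynomial is x^3(x - 5)^2, so the factor x - 5 appears with exponent 2: the algebraic multiplicity is 2.

rank(A - 5I) = 3, so the eigenspace has dimension 5 - 3 = 2: the geometric multiplicity is 2.

algebraic multiplicity 2, geometric multiplicity 2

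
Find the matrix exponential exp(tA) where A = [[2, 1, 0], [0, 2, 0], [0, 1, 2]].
A has Jordan form J = [[2, 1, 0], [0, 2, 0], [0, 0, 2]] with A = PJP^{-1}, so e^{tA} = P e^{tJ} P^{-1}.

For a Jordan block J_k(λ), e^{tJ_k(λ)} = e^{λt} · (I + tN + t^2 N^2/2! + ... + t^{k-1} N^{k-1}/(k-1)!) where N is the nilpotent superdiagonal part.

Assembling the blocks and conjugating back gives the entries of e^{tA} as shown above.

e^{tA} = [[e^{2*t}, t*e^{2*t}, 0], [0, e^{2*t}, 0], [0, t*e^{2*t}, e^{2*t}]]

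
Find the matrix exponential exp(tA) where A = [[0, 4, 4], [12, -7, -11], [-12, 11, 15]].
A has Jordan form J = [[0, 0, 0], [0, 4, 1], [0, 0, 4]] with A = PJP^{-1}, so e^{tA} = P e^{tJ} P^{-1}.

For a Jordan block J_k(λ), e^{tJ_k(λ)} = e^{λt} · (I + tN + t^2 N^2/2! + ... + t^{k-1} N^{k-1}/(k-1)!) where N is the nilpotent superdiagonal part.

Assembling the blocks and conjugating back gives the entries of e^{tA} as shown above.

e^{tA} = [[1, e^{4*t} - 1, e^{4*t} - 1], [3*e^{4*t} - 3, t*e^{4*t} - 2*e^{4*t} + 3, t*e^{4*t} - 3*e^{4*t} + 3], [3 - 3*e^{4*t}, -t*e^{4*t} + 3*e^{4*t} - 3, -t*e^{4*t} + 4*e^{4*t} - 3]]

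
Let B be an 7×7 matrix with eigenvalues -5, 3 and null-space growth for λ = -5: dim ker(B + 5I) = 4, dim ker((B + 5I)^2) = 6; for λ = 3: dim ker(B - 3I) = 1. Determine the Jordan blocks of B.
Jordan blocks: (-5, 2), (-5, 2), (-5, 1), (-5, 1), (3, 1)

λ = -5: successive nullity increments [4, 2] count blocks of size ≥ k; block sizes are [2, 2, 1, 1].
λ = 3: successive nullity increments [1] count blocks of size ≥ k; block sizes are [1].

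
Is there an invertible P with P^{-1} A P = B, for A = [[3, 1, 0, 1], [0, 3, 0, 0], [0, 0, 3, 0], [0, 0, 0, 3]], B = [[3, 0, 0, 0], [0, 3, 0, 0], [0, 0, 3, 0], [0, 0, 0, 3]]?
No.

Both have characteristic polynomial (x - 3)^4, but the minimal polynomial of A is (x - 3)^2 while the minimal polynomial of B is x - 3. The minimal polynomial is a similarity invariant, so A and B are not similar.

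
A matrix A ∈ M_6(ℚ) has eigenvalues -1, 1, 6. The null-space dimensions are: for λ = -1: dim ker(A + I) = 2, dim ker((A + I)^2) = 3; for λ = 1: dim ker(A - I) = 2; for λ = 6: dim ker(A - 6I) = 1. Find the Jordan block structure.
λ = -1: successive nullity increments [2, 1] count blocks of size ≥ k; block sizes are [2, 1].
λ = 1: successive nullity increments [2] count blocks of size ≥ k; block sizes are [1, 1].
λ = 6: successive nullity increments [1] count blocks of size ≥ k; block sizes are [1].

Jordan blocks: (-1, 2), (-1, 1), (1, 1), (1, 1), (6, 1)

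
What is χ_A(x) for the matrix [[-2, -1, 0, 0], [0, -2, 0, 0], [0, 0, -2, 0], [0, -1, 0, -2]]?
χ_A(x) = (x + 2)^4

xI - A = [[x + 2, 1, 0, 0], [0, x + 2, 0, 0], [0, 0, x + 2, 0], [0, 1, 0, x + 2]].

Expanding det(xI - A) along the first row:
det(xI - A) = + (x + 2)·det([[x + 2, 0, 0], [0, x + 2, 0], [1, 0, x + 2]]) - (1)·det([[0, 0, 0], [0, x + 2, 0], [0, 0, x + 2]]) + (0)·det([[0, x + 2, 0], [0, 0, 0], [0, 1, x + 2]]) - (0)·det([[0, x + 2, 0], [0, 0, x + 2], [0, 1, 0]]).

Evaluating gives χ_A(x) = x^4 + 8x^3 + 24x^2 + 32x + 16 = (x + 2)^4.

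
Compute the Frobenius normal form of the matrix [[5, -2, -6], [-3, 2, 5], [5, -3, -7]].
R = [[0, 0, 3], [1, 0, 0], [0, 1, 0]]

The invariant factors of A (the non-unit diagonal entries of the Smith normal form of xI - A over ℚ[x]) are x^3 - 3, each dividing the next. The characteristic polynomial is their product, x^3 - 3.

The rational canonical form is the block-diagonal matrix of companion matrices C(f_i):
R = [[0, 0, 3], [1, 0, 0], [0, 1, 0]].

Note the characteristic polynomial does not split into linear factors over ℚ, so A has no Jordan form over ℚ; the rational canonical form exists over any field.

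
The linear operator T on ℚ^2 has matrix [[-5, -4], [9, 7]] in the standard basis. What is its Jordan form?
The characteristic polynomial is det(xI - A) = (x - 1)^2, so the eigenvalues are 1 (algebraic multiplicity 2).

For λ = 1: rank(A - I) = 1, rank((A - I)^2) = 0. The eigenspace has dimension 2 - 1 = 1, so there is 1 Jordan block; the rank sequence gives block sizes [2].

Assembling the blocks gives the Jordan form J above.

J = [[1, 1], [0, 1]]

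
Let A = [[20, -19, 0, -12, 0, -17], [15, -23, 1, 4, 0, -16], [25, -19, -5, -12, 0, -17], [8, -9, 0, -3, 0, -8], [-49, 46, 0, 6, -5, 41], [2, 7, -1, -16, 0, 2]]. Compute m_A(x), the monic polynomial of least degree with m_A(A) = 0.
m_A(x) = (x - 3)^2(x + 5)^3

The characteristic polynomial factors as (x - 3)^2(x + 5)^4. The minimal polynomial is ∏(x - λ)^{k_λ} where k_λ is the size of the largest Jordan block at λ.

For λ = -5: rank(A + 5I) = 4, and the largest Jordan block has size 3 (the smallest k with rank((A + 5I)^k) = rank((A + 5I)^(k+1))).
For λ = 3: rank(A - 3I) = 5, and the largest Jordan block has size 2 (the smallest k with rank((A - 3I)^k) = rank((A - 3I)^(k+1))).

So m_A(x) = (x - 3)^2(x + 5)^3.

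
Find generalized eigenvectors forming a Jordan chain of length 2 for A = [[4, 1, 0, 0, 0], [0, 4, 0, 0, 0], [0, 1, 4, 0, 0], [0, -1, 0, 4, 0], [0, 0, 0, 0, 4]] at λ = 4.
v_1 = [[-2, 1, -2, 2, 2]]^T, v_2 = [[1, 0, 1, -1, 0]]^T

We seek v_1 ∈ ker((A - 4I)^2) \ ker(A - 4I), then set v_{i+1} = (A - 4I) v_i.

One such chain is v_1 = [[-2, 1, -2, 2, 2]]^T, v_2 = [[1, 0, 1, -1, 0]]^T. Check: (A - 4I) v_2 = [[0, 0, 0, 0, 0]]^T = 0.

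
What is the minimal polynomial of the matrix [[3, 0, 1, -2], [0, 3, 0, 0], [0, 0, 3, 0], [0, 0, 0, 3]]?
m_A(x) = (x - 3)^2

The characteristic polynomial factors as (x - 3)^4. The minimal polynomial is ∏(x - λ)^{k_λ} where k_λ is the size of the largest Jordan block at λ.

For λ = 3: rank(A - 3I) = 1, and the largest Jordan block has size 2 (the smallest k with rank((A - 3I)^k) = rank((A - 3I)^(k+1))).

So m_A(x) = (x - 3)^2.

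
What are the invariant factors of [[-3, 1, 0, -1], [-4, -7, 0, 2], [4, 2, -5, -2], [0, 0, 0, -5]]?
The Jordan structure of A has elementary divisors (x + 5)^2, (x + 5), (x + 5). Arranging the block sizes at each eigenvalue in decreasing order and taking row products gives the invariant factors.

Invariant factors (smallest first, each dividing the next): x + 5, x + 5, (x + 5)^2.

Check: the last factor (x + 5)^2 is the minimal polynomial, and the product (x + 5)^4 is the characteristic polynomial.

x + 5, x + 5, (x + 5)^2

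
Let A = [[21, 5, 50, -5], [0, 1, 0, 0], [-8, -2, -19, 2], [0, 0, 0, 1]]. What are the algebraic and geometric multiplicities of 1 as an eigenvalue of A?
algebraic multiplicity 4, geometric multiplicity 3

The characteristic polynomial is (x - 1)^4, so the factor x - 1 appears with exponent 4: the algebraic multiplicity is 4.

rank(A - I) = 1, so the eigenspace has dimension 4 - 1 = 3: the geometric multiplicity is 3.

Since 3 < 4, A is not diagonalizable.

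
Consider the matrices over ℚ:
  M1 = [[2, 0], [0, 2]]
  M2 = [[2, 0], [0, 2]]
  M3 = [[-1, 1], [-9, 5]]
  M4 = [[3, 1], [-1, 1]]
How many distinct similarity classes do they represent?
Characteristic polynomials: χ_{M1} = (x - 2)^2, χ_{M2} = (x - 2)^2, χ_{M3} = (x - 2)^2, χ_{M4} = (x - 2)^2.

{M1, M2}: invariant factors x - 2, x - 2.

{M3, M4}: invariant factors (x - 2)^2.

Matrices are similar if and only if their invariant-factor lists agree; the partition into similarity classes is {M1, M2}, {M3, M4}.

2 classes: {M1, M2}, {M3, M4}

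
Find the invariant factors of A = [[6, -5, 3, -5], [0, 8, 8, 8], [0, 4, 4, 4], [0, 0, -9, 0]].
The Jordan structure of A has elementary divisors x, (x - 6)^3. Arranging the block sizes at each eigenvalue in decreasing order and taking row products gives the invariant factors.

Invariant factors (smallest first, each dividing the next): x(x - 6)^3.

Check: the last factor x(x - 6)^3 is the minimal polynomial, and the product x(x - 6)^3 is the characteristic polynomial.

x(x - 6)^3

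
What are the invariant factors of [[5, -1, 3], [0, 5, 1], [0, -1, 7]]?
The Jordan structure of A has elementary divisors (x - 5), (x - 6)^2. Arranging the block sizes at each eigenvalue in decreasing order and taking row products gives the invariant factors.

Invariant factors (smallest first, each dividing the next): (x - 6)^2(x - 5).

Check: the last factor (x - 6)^2(x - 5) is the minimal polynomial, and the product (x - 6)^2(x - 5) is the characteristic polynomial.

(x - 6)^2(x - 5)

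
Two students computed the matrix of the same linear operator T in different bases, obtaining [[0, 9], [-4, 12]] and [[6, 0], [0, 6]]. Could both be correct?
Both have characteristic polynomial (x - 6)^2, but the minimal polynomial of A is (x - 6)^2 while the minimal polynomial of B is x - 6. The minimal polynomial is a similarity invariant, so A and B are not similar.

No.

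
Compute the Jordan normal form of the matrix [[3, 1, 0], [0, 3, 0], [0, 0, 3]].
J = [[3, 1, 0], [0, 3, 0], [0, 0, 3]]

The characteristic polynomial is det(xI - A) = (x - 3)^3, so the eigenvalues are 3 (algebraic multiplicity 3).

For λ = 3: rank(A - 3I) = 1, rank((A - 3I)^2) = 0. The eigenspace has dimension 3 - 1 = 2, so there are 2 Jordan blocks; the rank sequence gives block sizes [2, 1].

Assembling the blocks gives the Jordan form J above.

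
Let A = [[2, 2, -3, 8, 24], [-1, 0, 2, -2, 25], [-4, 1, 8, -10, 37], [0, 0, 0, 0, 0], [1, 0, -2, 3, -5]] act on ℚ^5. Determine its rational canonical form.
R = [[0, 0, 0, 0, 0], [1, 0, 0, 0, 20], [0, 1, 0, 0, 16], [0, 0, 1, 0, -4], [0, 0, 0, 1, 5]]

The invariant factors of A (the non-unit diagonal entries of the Smith normal form of xI - A over ℚ[x]) are x(x - 5)(x^3 + 4x + 4), each dividing the next. The characteristic polynomial is their product, x(x - 5)(x^3 + 4x + 4).

The rational canonical form is the block-diagonal matrix of companion matrices C(f_i):
R = [[0, 0, 0, 0, 0], [1, 0, 0, 0, 20], [0, 1, 0, 0, 16], [0, 0, 1, 0, -4], [0, 0, 0, 1, 5]].

Note the characteristic polynomial does not split into linear factors over ℚ, so A has no Jordan form over ℚ; the rational canonical form exists over any field.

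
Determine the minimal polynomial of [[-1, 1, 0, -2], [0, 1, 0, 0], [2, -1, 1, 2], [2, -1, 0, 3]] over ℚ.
The characteristic polynomial factors as (x - 1)^4. The minimal polynomial is ∏(x - λ)^{k_λ} where k_λ is the size of the largest Jordan block at λ.

For λ = 1: rank(A - I) = 1, and the largest Jordan block has size 2 (the smallest k with rank((A - I)^k) = rank((A - I)^(k+1))).

So m_A(x) = (x - 1)^2.

m_A(x) = (x - 1)^2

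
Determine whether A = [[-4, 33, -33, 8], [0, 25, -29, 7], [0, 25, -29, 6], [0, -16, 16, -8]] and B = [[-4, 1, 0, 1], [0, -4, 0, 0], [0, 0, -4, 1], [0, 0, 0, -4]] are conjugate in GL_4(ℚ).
Both have characteristic polynomial (x + 4)^4, but the minimal polynomial of A is (x + 4)^3 while the minimal polynomial of B is (x + 4)^2. The minimal polynomial is a similarity invariant, so A and B are not similar.

No.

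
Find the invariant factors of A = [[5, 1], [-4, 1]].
The Jordan structure of A has elementary divisors (x - 3)^2. Arranging the block sizes at each eigenvalue in decreasing order and taking row products gives the invariant factors.

Invariant factors (smallest first, each dividing the next): (x - 3)^2.

Check: the last factor (x - 3)^2 is the minimal polynomial, and the product (x - 3)^2 is the characteristic polynomial.

(x - 3)^2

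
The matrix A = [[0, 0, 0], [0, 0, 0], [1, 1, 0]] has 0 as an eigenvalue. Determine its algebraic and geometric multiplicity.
The characteristic polynomial is x^3, so the factor x appears with exponent 3: the algebraic multiplicity is 3.

rank(A) = 1, so the eigenspace has dimension 3 - 1 = 2: the geometric multiplicity is 2.

Since 2 < 3, A is not diagonalizable.

algebraic multiplicity 3, geometric multiplicity 2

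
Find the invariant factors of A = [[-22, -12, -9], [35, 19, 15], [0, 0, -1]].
The Jordan structure of A has elementary divisors (x + 2), (x + 1), (x + 1). Arranging the block sizes at each eigenvalue in decreasing order and taking row products gives the invariant factors.

Invariant factors (smallest first, each dividing the next): x + 1, (x + 1)(x + 2).

Check: the last factor (x + 1)(x + 2) is the minimal polynomial, and the product (x + 1)^2(x + 2) is the characteristic polynomial.

x + 1, (x + 1)(x + 2)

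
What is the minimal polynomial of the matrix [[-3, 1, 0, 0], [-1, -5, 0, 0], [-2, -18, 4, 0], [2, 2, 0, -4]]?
m_A(x) = (x - 4)(x + 4)^2

The characteristic polynomial factors as (x - 4)(x + 4)^3. The minimal polynomial is ∏(x - λ)^{k_λ} where k_λ is the size of the largest Jordan block at λ.

For λ = -4: rank(A + 4I) = 2, and the largest Jordan block has size 2 (the smallest k with rank((A + 4I)^k) = rank((A + 4I)^(k+1))).
For λ = 4: rank(A - 4I) = 3, and the largest Jordan block has size 1 (the smallest k with rank((A - 4I)^k) = rank((A - 4I)^(k+1))).

So m_A(x) = (x - 4)(x + 4)^2.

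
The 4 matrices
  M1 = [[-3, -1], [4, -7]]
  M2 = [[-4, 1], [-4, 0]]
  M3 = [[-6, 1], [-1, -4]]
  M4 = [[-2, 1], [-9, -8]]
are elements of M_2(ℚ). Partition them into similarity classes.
2 classes: {M1, M3, M4}, {M2}

Characteristic polynomials: χ_{M1} = (x + 5)^2, χ_{M2} = (x + 2)^2, χ_{M3} = (x + 5)^2, χ_{M4} = (x + 5)^2.

{M1, M3, M4}: invariant factors (x + 5)^2.

{M2}: invariant factors (x + 2)^2.

Matrices are similar if and only if their invariant-factor lists agree; the partition into similarity classes is {M1, M3, M4}, {M2}.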